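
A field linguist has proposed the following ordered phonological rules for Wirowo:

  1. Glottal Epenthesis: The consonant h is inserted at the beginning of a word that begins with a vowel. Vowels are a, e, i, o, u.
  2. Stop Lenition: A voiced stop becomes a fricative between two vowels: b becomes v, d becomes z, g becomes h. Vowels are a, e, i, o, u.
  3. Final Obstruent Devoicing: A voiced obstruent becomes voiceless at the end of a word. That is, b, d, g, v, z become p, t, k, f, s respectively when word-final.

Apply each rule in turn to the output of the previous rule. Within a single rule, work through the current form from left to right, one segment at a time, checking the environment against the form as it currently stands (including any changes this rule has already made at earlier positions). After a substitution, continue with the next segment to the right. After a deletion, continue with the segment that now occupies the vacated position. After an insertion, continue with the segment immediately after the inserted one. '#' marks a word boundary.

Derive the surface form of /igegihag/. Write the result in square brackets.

[hihehihak]

1 Glottal Epenthesis: [igegihag] → [higegihag]
2 Stop Lenition: [higegihag] → [hihehihag]
3 Final Obstruent Devoicing: [hihehihag] → [hihehihak]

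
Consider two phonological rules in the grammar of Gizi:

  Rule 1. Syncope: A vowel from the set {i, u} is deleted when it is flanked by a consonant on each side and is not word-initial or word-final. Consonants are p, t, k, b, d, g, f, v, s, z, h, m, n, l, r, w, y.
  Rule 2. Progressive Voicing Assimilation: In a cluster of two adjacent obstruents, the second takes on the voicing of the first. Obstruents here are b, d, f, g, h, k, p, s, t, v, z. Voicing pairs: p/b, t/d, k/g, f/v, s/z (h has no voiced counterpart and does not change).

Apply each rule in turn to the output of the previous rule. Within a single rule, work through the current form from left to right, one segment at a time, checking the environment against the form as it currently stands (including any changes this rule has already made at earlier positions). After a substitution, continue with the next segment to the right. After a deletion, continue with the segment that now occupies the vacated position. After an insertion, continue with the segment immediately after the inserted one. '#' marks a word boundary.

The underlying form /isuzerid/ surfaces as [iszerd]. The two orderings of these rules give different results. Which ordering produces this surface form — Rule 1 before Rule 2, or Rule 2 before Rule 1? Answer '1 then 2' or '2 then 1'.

Order 1 then 2:
  1 Syncope: [isuzerid] → [iszerd]
  2 Progressive Voicing Assimilation: [iszerd] → [isserd]
  result: [isserd]
Order 2 then 1:
  2 Progressive Voicing Assimilation: no change — [isuzerid]
  1 Syncope: [isuzerid] → [iszerd]
  result: [iszerd]

2 then 1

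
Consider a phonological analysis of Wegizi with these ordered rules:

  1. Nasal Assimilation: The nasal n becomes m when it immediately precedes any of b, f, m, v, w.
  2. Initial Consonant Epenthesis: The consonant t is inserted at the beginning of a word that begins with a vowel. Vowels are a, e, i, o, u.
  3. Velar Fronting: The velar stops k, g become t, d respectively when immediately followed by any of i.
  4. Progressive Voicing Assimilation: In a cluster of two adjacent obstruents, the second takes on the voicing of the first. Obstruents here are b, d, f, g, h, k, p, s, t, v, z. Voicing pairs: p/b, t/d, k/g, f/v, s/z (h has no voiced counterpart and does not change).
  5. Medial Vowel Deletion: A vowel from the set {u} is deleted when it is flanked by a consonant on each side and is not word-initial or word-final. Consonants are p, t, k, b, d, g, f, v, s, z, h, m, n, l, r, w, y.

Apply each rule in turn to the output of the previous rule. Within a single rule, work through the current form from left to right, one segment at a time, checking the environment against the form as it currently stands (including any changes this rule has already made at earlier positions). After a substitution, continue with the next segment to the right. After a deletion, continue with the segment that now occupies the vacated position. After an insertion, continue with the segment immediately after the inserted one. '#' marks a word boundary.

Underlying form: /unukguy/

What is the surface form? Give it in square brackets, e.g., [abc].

1 Nasal Assimilation: no change — [unukguy]
2 Initial Consonant Epenthesis: [unukguy] → [tunukguy]
3 Velar Fronting: no change — [tunukguy]
4 Progressive Voicing Assimilation: [tunukguy] → [tunukkuy]
5 Medial Vowel Deletion: [tunukkuy] → [tnkky]

[tnkky]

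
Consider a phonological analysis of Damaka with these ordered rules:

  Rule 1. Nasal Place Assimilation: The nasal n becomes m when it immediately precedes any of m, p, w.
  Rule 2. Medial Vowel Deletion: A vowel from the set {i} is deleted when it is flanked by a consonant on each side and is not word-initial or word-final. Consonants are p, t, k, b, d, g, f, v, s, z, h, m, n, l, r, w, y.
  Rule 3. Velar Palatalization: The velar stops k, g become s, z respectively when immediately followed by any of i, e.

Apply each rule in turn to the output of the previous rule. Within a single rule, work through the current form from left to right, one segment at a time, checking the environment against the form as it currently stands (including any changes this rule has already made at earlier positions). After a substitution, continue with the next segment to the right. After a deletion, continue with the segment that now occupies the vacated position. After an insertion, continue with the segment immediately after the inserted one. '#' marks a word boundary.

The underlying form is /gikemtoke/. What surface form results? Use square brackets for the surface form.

[gsemtose]

Rule 1 Nasal Place Assimilation: no change — [gikemtoke]
Rule 2 Medial Vowel Deletion: [gikemtoke] → [gkemtoke]
Rule 3 Velar Palatalization: [gkemtoke] → [gsemtose]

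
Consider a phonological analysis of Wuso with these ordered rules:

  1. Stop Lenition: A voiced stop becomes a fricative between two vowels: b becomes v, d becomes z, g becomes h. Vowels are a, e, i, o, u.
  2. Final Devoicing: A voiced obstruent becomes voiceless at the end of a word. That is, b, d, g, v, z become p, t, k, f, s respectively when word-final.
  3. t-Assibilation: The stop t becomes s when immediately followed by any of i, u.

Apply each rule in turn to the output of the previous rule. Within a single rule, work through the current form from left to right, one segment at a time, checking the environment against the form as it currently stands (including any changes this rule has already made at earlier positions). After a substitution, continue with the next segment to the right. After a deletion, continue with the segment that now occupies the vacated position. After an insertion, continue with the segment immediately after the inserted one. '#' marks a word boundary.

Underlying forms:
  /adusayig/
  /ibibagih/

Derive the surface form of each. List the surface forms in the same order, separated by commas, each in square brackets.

/adusayig/:
  1 Stop Lenition: [adusayig] → [azusayig]
  2 Final Devoicing: [azusayig] → [azusayik]
  3 t-Assibilation: no change — [azusayik]
/ibibagih/:
  1 Stop Lenition: [ibibagih] → [ivivahih]
  2 Final Devoicing: no change — [ivivahih]
  3 t-Assibilation: no change — [ivivahih]

[azusayik], [ivivahih]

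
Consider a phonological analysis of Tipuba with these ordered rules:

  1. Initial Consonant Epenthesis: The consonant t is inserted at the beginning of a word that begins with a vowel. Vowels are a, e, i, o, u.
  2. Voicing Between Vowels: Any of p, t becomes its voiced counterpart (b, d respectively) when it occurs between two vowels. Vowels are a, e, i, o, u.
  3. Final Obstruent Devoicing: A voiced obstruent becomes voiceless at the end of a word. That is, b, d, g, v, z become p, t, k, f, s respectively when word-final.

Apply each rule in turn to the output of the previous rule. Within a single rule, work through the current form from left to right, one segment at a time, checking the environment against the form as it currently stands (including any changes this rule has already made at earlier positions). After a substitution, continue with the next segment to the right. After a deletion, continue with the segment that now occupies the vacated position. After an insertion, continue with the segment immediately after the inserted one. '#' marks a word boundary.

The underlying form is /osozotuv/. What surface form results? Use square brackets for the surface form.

[tosozoduf]

1 Initial Consonant Epenthesis: [osozotuv] → [tosozotuv]
2 Voicing Between Vowels: [tosozotuv] → [tosozoduv]
3 Final Obstruent Devoicing: [tosozoduv] → [tosozoduf]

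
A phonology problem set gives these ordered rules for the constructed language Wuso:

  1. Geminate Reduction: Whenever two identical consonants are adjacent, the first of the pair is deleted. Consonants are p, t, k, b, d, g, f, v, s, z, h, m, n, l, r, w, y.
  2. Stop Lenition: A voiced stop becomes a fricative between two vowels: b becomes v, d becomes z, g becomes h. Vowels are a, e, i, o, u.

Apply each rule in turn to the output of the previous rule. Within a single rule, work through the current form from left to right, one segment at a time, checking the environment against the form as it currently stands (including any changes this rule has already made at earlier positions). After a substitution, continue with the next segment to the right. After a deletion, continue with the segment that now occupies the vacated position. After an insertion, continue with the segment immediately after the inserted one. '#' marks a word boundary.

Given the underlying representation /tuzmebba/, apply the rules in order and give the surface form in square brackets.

[tuzmeva]

1 Geminate Reduction: [tuzmebba] → [tuzmeba]
2 Stop Lenition: [tuzmeba] → [tuzmeva]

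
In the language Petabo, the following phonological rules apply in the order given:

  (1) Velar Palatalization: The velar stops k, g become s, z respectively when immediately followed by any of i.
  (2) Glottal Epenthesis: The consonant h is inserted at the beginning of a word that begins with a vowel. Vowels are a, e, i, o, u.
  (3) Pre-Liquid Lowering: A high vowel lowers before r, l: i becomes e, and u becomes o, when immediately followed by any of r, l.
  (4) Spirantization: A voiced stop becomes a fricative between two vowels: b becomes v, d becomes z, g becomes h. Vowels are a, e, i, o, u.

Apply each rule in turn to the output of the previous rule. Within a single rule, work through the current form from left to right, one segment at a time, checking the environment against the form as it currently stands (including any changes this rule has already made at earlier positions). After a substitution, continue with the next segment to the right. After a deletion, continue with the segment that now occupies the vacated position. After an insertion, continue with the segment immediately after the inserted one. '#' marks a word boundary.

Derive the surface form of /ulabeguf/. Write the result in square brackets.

(1) Velar Palatalization: no change — [ulabeguf]
(2) Glottal Epenthesis: [ulabeguf] → [hulabeguf]
(3) Pre-Liquid Lowering: [hulabeguf] → [holabeguf]
(4) Spirantization: [holabeguf] → [holavehuf]

[holavehuf]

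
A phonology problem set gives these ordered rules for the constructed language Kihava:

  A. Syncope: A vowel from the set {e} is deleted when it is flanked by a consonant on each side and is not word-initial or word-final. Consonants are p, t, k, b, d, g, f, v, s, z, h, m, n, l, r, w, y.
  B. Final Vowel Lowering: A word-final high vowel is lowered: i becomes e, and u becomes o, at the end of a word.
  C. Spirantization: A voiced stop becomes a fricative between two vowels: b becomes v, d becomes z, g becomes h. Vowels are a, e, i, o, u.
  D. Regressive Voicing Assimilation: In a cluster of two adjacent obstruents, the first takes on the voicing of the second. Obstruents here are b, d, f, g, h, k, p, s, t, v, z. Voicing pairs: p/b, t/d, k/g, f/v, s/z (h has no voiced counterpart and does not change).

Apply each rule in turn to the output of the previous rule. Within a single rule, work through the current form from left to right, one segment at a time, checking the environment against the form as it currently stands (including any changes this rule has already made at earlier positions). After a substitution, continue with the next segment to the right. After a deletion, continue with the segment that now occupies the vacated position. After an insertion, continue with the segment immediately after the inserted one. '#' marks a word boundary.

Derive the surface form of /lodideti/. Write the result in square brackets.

[lozitte]

A Syncope: [lodideti] → [lodidti]
B Final Vowel Lowering: [lodidti] → [lodidte]
C Spirantization: [lodidte] → [lozidte]
D Regressive Voicing Assimilation: [lozidte] → [lozitte]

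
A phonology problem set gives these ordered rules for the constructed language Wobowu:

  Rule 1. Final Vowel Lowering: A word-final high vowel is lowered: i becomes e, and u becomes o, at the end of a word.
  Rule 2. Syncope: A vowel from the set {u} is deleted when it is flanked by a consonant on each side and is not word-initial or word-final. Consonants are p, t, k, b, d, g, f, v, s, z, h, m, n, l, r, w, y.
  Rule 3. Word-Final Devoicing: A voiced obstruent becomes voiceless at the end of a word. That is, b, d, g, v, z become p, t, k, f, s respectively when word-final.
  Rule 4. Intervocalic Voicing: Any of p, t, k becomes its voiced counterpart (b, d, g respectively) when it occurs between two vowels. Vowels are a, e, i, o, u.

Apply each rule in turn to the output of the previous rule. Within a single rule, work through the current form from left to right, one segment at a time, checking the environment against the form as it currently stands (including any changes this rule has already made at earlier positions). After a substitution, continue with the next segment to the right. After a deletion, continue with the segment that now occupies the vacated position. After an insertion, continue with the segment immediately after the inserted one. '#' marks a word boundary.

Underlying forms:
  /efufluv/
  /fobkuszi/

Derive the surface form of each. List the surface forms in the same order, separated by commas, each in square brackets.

[efflf], [fobksze]

/efufluv/:
  Rule 1 Final Vowel Lowering: no change — [efufluv]
  Rule 2 Syncope: [efufluv] → [efflv]
  Rule 3 Word-Final Devoicing: [efflv] → [efflf]
  Rule 4 Intervocalic Voicing: no change — [efflf]
/fobkuszi/:
  Rule 1 Final Vowel Lowering: [fobkuszi] → [fobkusze]
  Rule 2 Syncope: [fobkusze] → [fobksze]
  Rule 3 Word-Final Devoicing: no change — [fobksze]
  Rule 4 Intervocalic Voicing: no change — [fobksze]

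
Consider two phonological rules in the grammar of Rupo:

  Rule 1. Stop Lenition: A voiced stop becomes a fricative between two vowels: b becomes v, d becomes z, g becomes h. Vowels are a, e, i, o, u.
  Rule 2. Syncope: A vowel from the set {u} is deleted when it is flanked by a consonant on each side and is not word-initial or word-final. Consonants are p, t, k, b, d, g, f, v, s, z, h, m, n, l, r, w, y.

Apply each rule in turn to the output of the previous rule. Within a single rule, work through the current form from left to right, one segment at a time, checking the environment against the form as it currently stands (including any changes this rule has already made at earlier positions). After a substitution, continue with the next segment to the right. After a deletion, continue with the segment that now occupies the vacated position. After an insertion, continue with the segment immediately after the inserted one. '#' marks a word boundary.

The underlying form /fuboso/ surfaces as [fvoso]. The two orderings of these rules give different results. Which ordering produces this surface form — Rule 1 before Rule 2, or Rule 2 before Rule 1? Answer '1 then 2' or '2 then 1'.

1 then 2

Order 1 then 2:
  1 Stop Lenition: [fuboso] → [fuvoso]
  2 Syncope: [fuvoso] → [fvoso]
  result: [fvoso]
Order 2 then 1:
  2 Syncope: [fuboso] → [fboso]
  1 Stop Lenition: no change — [fboso]
  result: [fboso]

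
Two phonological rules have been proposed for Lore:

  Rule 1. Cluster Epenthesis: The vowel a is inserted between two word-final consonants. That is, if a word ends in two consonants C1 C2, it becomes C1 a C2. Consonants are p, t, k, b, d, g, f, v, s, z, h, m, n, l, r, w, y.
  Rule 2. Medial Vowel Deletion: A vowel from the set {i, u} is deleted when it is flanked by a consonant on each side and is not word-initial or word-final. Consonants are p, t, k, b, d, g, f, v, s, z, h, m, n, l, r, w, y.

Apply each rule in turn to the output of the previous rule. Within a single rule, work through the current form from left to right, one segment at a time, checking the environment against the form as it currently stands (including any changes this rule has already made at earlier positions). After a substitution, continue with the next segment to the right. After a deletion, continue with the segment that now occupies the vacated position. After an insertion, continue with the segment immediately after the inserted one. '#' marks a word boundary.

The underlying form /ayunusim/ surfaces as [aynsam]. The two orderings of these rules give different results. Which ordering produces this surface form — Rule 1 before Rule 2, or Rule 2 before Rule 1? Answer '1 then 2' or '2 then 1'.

Order 1 then 2:
  1 Cluster Epenthesis: no change — [ayunusim]
  2 Medial Vowel Deletion: [ayunusim] → [aynsm]
  result: [aynsm]
Order 2 then 1:
  2 Medial Vowel Deletion: [ayunusim] → [aynsm]
  1 Cluster Epenthesis: [aynsm] → [aynsam]
  result: [aynsam]

2 then 1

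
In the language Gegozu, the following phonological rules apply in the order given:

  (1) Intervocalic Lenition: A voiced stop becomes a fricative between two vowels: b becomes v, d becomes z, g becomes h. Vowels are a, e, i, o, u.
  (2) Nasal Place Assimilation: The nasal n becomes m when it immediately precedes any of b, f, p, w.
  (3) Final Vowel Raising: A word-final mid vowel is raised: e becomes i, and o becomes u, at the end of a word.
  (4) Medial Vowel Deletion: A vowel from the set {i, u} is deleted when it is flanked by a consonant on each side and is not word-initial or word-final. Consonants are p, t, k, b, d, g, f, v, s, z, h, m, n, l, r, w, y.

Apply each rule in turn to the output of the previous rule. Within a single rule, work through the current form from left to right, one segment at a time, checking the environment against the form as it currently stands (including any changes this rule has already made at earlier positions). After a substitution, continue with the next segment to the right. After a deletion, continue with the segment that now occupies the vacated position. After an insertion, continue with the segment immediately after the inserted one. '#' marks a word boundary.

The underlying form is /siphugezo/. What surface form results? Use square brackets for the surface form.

[sphhezu]

(1) Intervocalic Lenition: [siphugezo] → [siphuhezo]
(2) Nasal Place Assimilation: no change — [siphuhezo]
(3) Final Vowel Raising: [siphuhezo] → [siphuhezu]
(4) Medial Vowel Deletion: [siphuhezu] → [sphhezu]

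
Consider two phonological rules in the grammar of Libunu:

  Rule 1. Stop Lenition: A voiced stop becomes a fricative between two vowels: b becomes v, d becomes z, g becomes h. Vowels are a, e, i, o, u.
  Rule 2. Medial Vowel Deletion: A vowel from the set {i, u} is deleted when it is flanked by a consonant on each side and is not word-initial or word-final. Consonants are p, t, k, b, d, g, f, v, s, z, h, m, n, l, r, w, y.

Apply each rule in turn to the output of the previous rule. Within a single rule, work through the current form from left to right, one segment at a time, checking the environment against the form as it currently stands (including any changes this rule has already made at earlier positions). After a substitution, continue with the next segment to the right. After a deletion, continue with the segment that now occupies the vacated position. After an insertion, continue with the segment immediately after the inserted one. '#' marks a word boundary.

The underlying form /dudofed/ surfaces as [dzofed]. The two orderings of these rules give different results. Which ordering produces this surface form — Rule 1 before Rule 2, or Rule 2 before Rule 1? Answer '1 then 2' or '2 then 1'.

Order 1 then 2:
  1 Stop Lenition: [dudofed] → [duzofed]
  2 Medial Vowel Deletion: [duzofed] → [dzofed]
  result: [dzofed]
Order 2 then 1:
  2 Medial Vowel Deletion: [dudofed] → [ddofed]
  1 Stop Lenition: no change — [ddofed]
  result: [ddofed]

1 then 2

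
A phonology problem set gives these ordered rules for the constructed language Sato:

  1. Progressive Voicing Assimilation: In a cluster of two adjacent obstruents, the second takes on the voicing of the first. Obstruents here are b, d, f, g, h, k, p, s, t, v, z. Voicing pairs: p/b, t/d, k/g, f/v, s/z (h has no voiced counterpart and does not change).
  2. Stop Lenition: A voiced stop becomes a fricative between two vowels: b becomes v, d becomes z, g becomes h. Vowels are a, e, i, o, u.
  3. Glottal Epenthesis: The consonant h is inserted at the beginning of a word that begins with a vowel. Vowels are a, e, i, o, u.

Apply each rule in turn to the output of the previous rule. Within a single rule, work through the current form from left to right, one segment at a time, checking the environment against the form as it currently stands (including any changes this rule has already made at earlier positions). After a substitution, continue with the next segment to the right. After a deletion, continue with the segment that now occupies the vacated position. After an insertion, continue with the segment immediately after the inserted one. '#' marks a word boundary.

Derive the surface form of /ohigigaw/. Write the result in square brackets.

1 Progressive Voicing Assimilation: no change — [ohigigaw]
2 Stop Lenition: [ohigigaw] → [ohihihaw]
3 Glottal Epenthesis: [ohihihaw] → [hohihihaw]

[hohihihaw]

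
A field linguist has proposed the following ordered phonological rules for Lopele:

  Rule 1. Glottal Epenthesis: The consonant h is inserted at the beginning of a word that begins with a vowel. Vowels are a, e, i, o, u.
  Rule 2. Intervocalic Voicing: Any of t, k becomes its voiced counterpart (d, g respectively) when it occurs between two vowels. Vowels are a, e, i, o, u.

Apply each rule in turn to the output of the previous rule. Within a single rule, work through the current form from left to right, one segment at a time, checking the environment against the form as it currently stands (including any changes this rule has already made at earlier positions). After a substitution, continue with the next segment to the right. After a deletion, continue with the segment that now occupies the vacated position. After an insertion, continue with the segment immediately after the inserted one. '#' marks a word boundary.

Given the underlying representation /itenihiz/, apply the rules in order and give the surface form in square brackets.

Rule 1 Glottal Epenthesis: [itenihiz] → [hitenihiz]
Rule 2 Intervocalic Voicing: [hitenihiz] → [hidenihiz]

[hidenihiz]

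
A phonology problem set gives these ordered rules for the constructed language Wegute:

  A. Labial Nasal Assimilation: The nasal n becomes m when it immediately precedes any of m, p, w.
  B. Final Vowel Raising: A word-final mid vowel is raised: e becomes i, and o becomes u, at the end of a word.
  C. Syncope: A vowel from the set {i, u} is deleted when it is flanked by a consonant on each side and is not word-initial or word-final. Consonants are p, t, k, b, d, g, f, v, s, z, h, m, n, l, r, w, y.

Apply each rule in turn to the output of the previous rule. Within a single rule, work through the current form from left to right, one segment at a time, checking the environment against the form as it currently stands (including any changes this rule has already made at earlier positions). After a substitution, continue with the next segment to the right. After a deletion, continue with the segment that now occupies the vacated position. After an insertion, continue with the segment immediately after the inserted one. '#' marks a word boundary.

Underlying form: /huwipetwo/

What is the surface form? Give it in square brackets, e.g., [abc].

A Labial Nasal Assimilation: no change — [huwipetwo]
B Final Vowel Raising: [huwipetwo] → [huwipetwu]
C Syncope: [huwipetwu] → [hwpetwu]

[hwpetwu]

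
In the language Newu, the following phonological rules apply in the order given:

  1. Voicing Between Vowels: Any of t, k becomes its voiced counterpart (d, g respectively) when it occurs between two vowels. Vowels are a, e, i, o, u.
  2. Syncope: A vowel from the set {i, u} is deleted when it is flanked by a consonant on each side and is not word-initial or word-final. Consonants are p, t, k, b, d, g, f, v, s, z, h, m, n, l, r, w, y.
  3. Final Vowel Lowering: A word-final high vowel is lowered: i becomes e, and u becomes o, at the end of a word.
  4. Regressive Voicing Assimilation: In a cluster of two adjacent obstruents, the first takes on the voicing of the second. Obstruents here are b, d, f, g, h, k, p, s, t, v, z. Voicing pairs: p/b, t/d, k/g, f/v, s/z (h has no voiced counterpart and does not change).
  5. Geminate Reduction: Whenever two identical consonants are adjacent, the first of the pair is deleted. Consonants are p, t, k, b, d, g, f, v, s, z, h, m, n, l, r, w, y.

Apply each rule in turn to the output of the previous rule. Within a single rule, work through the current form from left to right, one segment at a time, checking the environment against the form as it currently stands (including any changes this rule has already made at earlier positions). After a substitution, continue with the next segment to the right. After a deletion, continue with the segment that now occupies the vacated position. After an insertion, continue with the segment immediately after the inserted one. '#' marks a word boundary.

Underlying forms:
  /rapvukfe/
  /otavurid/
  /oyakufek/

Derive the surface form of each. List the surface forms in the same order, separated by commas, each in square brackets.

[rabfkfe], [odavrd], [oyakfek]

/rapvukfe/:
  1 Voicing Between Vowels: no change — [rapvukfe]
  2 Syncope: [rapvukfe] → [rapvkfe]
  3 Final Vowel Lowering: no change — [rapvkfe]
  4 Regressive Voicing Assimilation: [rapvkfe] → [rabfkfe]
  5 Geminate Reduction: no change — [rabfkfe]
/otavurid/:
  1 Voicing Between Vowels: [otavurid] → [odavurid]
  2 Syncope: [odavurid] → [odavrd]
  3 Final Vowel Lowering: no change — [odavrd]
  4 Regressive Voicing Assimilation: no change — [odavrd]
  5 Geminate Reduction: no change — [odavrd]
/oyakufek/:
  1 Voicing Between Vowels: [oyakufek] → [oyagufek]
  2 Syncope: [oyagufek] → [oyagfek]
  3 Final Vowel Lowering: no change — [oyagfek]
  4 Regressive Voicing Assimilation: [oyagfek] → [oyakfek]
  5 Geminate Reduction: no change — [oyakfek]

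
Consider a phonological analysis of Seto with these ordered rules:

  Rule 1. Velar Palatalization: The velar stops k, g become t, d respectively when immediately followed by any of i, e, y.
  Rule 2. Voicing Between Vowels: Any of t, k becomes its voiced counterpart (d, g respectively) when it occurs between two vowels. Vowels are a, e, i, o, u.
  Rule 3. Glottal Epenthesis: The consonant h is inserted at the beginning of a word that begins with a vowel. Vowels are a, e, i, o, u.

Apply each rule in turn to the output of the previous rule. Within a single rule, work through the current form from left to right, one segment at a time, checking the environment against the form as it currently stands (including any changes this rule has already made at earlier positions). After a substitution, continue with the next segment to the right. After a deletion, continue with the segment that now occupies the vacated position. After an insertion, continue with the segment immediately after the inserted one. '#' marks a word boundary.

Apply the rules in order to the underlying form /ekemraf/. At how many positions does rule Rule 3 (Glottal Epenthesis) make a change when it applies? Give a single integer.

Rule 1 Velar Palatalization: [ekemraf] → [etemraf]
Rule 2 Voicing Between Vowels: [etemraf] → [edemraf]
Rule 3 Glottal Epenthesis: [edemraf] → [hedemraf]
Rule Rule 3 changed 1 position(s).

1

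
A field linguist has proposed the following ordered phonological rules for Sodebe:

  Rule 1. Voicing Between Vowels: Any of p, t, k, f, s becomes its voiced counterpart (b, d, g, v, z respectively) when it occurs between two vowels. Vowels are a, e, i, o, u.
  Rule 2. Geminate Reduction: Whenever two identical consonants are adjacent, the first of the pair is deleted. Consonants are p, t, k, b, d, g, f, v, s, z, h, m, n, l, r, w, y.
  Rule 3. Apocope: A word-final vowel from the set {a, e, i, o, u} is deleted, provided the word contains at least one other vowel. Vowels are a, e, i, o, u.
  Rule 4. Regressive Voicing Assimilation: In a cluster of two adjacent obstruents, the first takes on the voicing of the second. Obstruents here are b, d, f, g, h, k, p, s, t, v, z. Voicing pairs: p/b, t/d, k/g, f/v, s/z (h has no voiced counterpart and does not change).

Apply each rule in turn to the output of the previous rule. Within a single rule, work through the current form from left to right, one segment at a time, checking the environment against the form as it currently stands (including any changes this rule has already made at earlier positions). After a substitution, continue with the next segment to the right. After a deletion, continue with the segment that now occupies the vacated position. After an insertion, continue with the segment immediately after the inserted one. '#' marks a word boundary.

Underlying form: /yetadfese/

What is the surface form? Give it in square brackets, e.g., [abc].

Rule 1 Voicing Between Vowels: [yetadfese] → [yedadfeze]
Rule 2 Geminate Reduction: no change — [yedadfeze]
Rule 3 Apocope: [yedadfeze] → [yedadfez]
Rule 4 Regressive Voicing Assimilation: [yedadfez] → [yedatfez]

[yedatfez]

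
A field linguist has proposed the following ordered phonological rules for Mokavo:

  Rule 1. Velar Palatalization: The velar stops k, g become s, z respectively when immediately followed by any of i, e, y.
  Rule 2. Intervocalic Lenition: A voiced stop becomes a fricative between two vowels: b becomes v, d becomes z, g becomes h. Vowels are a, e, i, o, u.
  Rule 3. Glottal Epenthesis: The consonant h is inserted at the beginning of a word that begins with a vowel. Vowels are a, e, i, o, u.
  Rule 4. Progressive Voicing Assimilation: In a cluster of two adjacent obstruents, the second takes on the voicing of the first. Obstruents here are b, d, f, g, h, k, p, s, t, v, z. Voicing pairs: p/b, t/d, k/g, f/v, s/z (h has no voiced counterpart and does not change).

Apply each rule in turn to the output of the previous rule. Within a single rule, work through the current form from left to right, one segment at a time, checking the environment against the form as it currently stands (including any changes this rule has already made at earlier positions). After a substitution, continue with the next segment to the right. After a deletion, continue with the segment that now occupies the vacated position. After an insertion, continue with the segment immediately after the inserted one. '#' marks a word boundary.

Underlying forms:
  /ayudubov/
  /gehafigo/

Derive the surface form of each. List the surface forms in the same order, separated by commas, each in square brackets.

/ayudubov/:
  Rule 1 Velar Palatalization: no change — [ayudubov]
  Rule 2 Intervocalic Lenition: [ayudubov] → [ayuzuvov]
  Rule 3 Glottal Epenthesis: [ayuzuvov] → [hayuzuvov]
  Rule 4 Progressive Voicing Assimilation: no change — [hayuzuvov]
/gehafigo/:
  Rule 1 Velar Palatalization: [gehafigo] → [zehafigo]
  Rule 2 Intervocalic Lenition: [zehafigo] → [zehafiho]
  Rule 3 Glottal Epenthesis: no change — [zehafiho]
  Rule 4 Progressive Voicing Assimilation: no change — [zehafiho]

[hayuzuvov], [zehafiho]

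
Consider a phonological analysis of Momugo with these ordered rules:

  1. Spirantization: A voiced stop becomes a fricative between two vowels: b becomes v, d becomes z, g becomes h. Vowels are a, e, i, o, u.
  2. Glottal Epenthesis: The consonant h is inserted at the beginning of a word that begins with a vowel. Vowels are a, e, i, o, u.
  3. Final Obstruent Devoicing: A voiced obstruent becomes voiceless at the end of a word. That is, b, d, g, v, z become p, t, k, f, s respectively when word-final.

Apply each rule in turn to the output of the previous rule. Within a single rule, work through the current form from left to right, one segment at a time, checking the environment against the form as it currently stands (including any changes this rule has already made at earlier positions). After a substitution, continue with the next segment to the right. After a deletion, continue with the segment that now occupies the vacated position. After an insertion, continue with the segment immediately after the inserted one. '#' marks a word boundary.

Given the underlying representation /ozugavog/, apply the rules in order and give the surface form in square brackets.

[hozuhavok]

1 Spirantization: [ozugavog] → [ozuhavog]
2 Glottal Epenthesis: [ozuhavog] → [hozuhavog]
3 Final Obstruent Devoicing: [hozuhavog] → [hozuhavok]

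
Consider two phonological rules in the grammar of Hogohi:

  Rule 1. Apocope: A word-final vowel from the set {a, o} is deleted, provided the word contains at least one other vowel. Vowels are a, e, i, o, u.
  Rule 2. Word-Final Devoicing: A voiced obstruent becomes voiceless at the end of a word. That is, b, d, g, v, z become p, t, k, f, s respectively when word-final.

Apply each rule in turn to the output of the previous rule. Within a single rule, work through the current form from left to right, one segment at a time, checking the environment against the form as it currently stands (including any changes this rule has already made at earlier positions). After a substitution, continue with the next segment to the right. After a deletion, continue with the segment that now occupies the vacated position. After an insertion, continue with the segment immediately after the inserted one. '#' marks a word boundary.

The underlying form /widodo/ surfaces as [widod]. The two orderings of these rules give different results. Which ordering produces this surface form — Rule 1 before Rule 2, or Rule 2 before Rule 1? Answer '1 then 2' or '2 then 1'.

Order 1 then 2:
  1 Apocope: [widodo] → [widod]
  2 Word-Final Devoicing: [widod] → [widot]
  result: [widot]
Order 2 then 1:
  2 Word-Final Devoicing: no change — [widodo]
  1 Apocope: [widodo] → [widod]
  result: [widod]

2 then 1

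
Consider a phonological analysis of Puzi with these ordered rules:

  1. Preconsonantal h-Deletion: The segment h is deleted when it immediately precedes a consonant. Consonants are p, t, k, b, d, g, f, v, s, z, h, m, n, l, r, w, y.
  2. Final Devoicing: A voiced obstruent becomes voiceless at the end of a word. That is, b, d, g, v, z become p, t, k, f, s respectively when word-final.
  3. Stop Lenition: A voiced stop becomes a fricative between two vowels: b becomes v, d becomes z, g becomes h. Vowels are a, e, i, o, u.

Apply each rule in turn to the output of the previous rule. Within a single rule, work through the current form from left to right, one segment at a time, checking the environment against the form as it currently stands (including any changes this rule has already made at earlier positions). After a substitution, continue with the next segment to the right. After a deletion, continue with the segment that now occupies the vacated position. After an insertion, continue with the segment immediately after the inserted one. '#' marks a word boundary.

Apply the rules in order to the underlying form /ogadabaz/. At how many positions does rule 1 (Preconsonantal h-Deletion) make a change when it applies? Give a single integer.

1 Preconsonantal h-Deletion: no change — [ogadabaz]
2 Final Devoicing: [ogadabaz] → [ogadabas]
3 Stop Lenition: [ogadabas] → [ohazavas]
Rule 1 changed 0 position(s).

0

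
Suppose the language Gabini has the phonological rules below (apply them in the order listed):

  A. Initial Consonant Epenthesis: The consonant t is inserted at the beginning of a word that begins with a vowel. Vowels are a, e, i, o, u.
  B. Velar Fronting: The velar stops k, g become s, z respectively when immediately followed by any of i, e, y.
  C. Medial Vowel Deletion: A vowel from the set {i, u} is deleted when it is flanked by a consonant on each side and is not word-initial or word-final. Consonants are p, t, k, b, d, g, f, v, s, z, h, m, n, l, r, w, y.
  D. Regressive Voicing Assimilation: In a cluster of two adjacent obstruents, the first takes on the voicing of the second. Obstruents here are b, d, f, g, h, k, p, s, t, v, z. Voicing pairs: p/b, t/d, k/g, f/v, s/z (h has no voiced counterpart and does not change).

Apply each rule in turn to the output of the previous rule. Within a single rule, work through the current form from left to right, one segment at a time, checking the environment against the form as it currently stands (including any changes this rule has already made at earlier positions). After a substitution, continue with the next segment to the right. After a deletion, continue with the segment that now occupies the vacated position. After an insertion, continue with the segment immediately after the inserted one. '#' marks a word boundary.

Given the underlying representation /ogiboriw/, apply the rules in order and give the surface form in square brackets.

A Initial Consonant Epenthesis: [ogiboriw] → [togiboriw]
B Velar Fronting: [togiboriw] → [toziboriw]
C Medial Vowel Deletion: [toziboriw] → [tozborw]
D Regressive Voicing Assimilation: no change — [tozborw]

[tozborw]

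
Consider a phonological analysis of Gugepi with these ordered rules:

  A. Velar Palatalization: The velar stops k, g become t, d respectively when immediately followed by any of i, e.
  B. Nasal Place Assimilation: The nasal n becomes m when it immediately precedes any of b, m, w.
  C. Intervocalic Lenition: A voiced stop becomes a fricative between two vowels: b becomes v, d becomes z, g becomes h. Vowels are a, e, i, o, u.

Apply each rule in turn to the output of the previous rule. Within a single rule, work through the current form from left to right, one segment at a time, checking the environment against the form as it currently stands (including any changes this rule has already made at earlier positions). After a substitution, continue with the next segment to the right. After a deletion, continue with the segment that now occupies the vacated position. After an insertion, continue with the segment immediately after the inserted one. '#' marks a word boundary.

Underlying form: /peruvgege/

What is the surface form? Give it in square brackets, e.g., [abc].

A Velar Palatalization: [peruvgege] → [peruvdede]
B Nasal Place Assimilation: no change — [peruvdede]
C Intervocalic Lenition: [peruvdede] → [peruvdeze]

[peruvdeze]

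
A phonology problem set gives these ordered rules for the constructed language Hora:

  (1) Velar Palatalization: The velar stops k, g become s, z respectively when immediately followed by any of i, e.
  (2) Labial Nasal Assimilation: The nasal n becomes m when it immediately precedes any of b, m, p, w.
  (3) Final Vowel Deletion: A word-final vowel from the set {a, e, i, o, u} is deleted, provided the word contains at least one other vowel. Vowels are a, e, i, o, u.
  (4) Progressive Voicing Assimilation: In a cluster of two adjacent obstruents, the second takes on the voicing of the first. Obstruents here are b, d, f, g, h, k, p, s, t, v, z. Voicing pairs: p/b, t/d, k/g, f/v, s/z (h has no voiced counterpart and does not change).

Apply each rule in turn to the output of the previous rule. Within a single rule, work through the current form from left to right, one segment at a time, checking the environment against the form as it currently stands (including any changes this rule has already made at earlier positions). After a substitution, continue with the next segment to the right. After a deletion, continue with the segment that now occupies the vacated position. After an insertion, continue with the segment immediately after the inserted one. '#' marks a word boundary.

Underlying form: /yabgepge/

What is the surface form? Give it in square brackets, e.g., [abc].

[yabzeps]

(1) Velar Palatalization: [yabgepge] → [yabzepze]
(2) Labial Nasal Assimilation: no change — [yabzepze]
(3) Final Vowel Deletion: [yabzepze] → [yabzepz]
(4) Progressive Voicing Assimilation: [yabzepz] → [yabzeps]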